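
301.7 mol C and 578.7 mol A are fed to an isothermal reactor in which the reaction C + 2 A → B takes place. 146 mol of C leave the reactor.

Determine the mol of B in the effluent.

For C: n = n₀ − 1ξ → 146 = 301.7 − 1ξ, giving ξ = 155.7 mol.
Outlet amounts (n = n₀ + ν ξ):
  C: 301.7 − 1(155.7) = 146
  A: 578.7 − 2(155.7) = 267.3
  B: 0 + 1(155.7) = 155.7

156 mol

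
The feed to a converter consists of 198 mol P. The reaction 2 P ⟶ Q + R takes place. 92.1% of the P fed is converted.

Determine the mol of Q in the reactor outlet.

P reacted = 0.921 × 198 = 182.4 mol; ν_P = −2, so ξ = 182.4/2 = 91.18 mol.
Outlet amounts (n = n₀ + ν ξ):
  P: 198 − 2(91.18) = 15.64
  Q: 0 + 1(91.18) = 91.18
  R: 0 + 1(91.18) = 91.18

91.2 mol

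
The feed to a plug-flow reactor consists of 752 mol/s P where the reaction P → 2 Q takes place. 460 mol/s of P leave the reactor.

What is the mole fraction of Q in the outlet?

For P: n = n₀ − 1ξ → 460 = 752 − 1ξ, giving ξ = 292 mol/s.
Outlet amounts (n = n₀ + ν ξ):
  P: 752 − 1(292) = 460
  Q: 0 + 2(292) = 584
Total out = 1044 mol/s; y_Q = 584 / 1044 = 0.5594.

0.559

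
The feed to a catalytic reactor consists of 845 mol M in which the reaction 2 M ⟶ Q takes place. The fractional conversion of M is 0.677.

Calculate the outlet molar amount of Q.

M reacted = 0.677 × 845 = 572.1 mol; ν_M = −2, so ξ = 572.1/2 = 286 mol.
Outlet amounts (n = n₀ + ν ξ):
  M: 845 − 2(286) = 272.9
  Q: 0 + 1(286) = 286

286 mol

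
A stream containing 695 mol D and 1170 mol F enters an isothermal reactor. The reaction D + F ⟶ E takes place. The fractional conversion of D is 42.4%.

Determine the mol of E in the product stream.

D reacted = 0.424 × 695 = 294.7 mol; ν_D = −1, so ξ = 294.7/1 = 294.7 mol.
Outlet amounts (n = n₀ + ν ξ):
  D: 695 − 1(294.7) = 400.3
  F: 1170 − 1(294.7) = 875.3
  E: 0 + 1(294.7) = 294.7

295 mol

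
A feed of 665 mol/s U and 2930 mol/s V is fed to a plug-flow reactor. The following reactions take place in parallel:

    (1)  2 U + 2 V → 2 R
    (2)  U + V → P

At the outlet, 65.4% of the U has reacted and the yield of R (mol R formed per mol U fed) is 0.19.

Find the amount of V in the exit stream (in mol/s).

2500 mol/s

Yield of R: 2ξ₁ / 665 = 0.19 → ξ₁ = 63.18 mol/s.
Conversion of U: 2ξ₁ + 1ξ₂ = 0.654 × 665 = 434.9 → ξ₂ = 308.6 mol/s.
Outlet amounts (n = n₀ + Σ ν·ξ):
  U: 665 − 2(63.18) − 1(308.6) = 230.1
  V: 2930 − 2(63.18) − 1(308.6) = 2495
  R: 0 + 2(63.18) = 126.4
  P: 0 + 1(308.6) = 308.6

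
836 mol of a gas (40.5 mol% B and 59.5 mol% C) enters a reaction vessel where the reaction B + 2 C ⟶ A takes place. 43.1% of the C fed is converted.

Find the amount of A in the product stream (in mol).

C reacted = 0.431 × 497.4 = 214.4 mol; ν_C = −2, so ξ = 214.4/2 = 107.2 mol.
Outlet amounts (n = n₀ + ν ξ):
  B: 338.6 − 1(107.2) = 231.4
  C: 497.4 − 2(107.2) = 283
  A: 0 + 1(107.2) = 107.2

107 mol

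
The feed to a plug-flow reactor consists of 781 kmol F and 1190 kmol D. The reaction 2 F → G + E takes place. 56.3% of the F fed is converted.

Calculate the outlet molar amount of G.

220 kmol

F reacted = 0.563 × 781 = 439.7 kmol; ν_F = −2, so ξ = 439.7/2 = 219.9 kmol.
Outlet amounts (n = n₀ + ν ξ):
  F: 781 − 2(219.9) = 341.3
  G: 0 + 1(219.9) = 219.9
  E: 0 + 1(219.9) = 219.9
  D: 1190 (inert)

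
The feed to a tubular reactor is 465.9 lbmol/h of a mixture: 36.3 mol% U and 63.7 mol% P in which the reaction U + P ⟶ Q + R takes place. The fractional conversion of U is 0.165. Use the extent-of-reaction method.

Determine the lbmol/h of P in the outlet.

269 lbmol/h

U reacted = 0.165 × 169.1 = 27.91 lbmol/h; ν_U = −1, so ξ = 27.91/1 = 27.91 lbmol/h.
Outlet amounts (n = n₀ + ν ξ):
  U: 169.1 − 1(27.91) = 141.2
  P: 296.8 − 1(27.91) = 268.9
  Q: 0 + 1(27.91) = 27.91
  R: 0 + 1(27.91) = 27.91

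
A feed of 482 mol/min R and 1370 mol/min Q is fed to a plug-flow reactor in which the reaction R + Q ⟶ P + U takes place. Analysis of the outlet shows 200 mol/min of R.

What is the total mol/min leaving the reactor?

1850 mol/min

For R: n = n₀ − 1ξ → 200 = 482 − 1ξ, giving ξ = 282 mol/min.
Outlet amounts (n = n₀ + ν ξ):
  R: 482 − 1(282) = 200
  Q: 1370 − 1(282) = 1088
  P: 0 + 1(282) = 282
  U: 0 + 1(282) = 282
Total out = 200 + 1088 + 282 + 282 = 1852 mol/min.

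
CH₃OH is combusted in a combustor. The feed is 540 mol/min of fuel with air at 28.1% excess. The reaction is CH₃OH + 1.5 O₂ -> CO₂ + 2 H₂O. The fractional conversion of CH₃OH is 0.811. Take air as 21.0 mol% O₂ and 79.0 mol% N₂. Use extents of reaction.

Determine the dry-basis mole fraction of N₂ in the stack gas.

0.809

Stoichiometric O₂ = 1.5 × 540 = 810 mol/min; O₂ fed = 810 × 1.281 = 1038 mol/min.
N₂ fed = 1038 × 79/21 = 3903 mol/min.
Fuel reacted = 0.811 × 540 → ξ = 437.9 mol/min.
Outlet (n = n₀ + ν ξ):
  CH₃OH: 540 − 1(437.9) = 102.1
  O₂: 1038 − 1.5(437.9) = 380.7
  N₂: 3903 (inert)
  CO₂: 0 + 1(437.9) = 437.9
  H₂O: 0 + 2(437.9) = 875.9
Dry total = 4824 mol/min; y_N₂ (dry) = 3903 / 4824 = 0.8091.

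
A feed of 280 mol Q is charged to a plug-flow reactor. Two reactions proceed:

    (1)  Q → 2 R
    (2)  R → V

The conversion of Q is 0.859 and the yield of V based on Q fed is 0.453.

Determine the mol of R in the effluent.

354 mol

Conversion of Q: Q consumed = 1ξ₁ = 0.859 × 280 → ξ₁ = 240.5 mol.
Yield of V: 1ξ₂ / 280 = 0.453 → ξ₂ = 126.8 mol.
Outlet amounts (n = n₀ + Σ ν·ξ):
  Q: 280 − 1(240.5) = 39.48
  R: 0 + 2(240.5) − 1(126.8) = 354.2
  V: 0 + 1(126.8) = 126.8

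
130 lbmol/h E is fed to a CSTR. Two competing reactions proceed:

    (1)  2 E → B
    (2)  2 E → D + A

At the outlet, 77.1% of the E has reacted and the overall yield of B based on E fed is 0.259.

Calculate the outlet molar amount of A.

16.4 lbmol/h

Yield of B: 1ξ₁ / 130 = 0.259 → ξ₁ = 33.67 lbmol/h.
Conversion of E: 2ξ₁ + 2ξ₂ = 0.771 × 130 = 100.2 → ξ₂ = 16.45 lbmol/h.
Outlet amounts (n = n₀ + Σ ν·ξ):
  E: 130 − 2(33.67) − 2(16.45) = 29.77
  B: 0 + 1(33.67) = 33.67
  D: 0 + 1(16.45) = 16.45
  A: 0 + 1(16.45) = 16.45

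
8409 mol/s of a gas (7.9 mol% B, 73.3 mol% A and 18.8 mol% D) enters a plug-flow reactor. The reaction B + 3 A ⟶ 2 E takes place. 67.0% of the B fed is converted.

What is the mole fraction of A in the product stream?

0.642

B reacted = 0.67 × 664.3 = 445.1 mol/s; ν_B = −1, so ξ = 445.1/1 = 445.1 mol/s.
Outlet amounts (n = n₀ + ν ξ):
  B: 664.3 − 1(445.1) = 219.2
  A: 6164 − 3(445.1) = 4829
  E: 0 + 2(445.1) = 890.2
  D: 1581 (inert)
Total out = 7519 mol/s; y_A = 4829 / 7519 = 0.6422.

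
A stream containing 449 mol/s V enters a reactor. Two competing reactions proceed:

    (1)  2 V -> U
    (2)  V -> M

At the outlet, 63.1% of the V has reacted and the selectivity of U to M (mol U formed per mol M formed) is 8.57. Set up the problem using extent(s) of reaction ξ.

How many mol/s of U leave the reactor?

Conversion of V: V consumed = 0.631 × 449 = 283.3 mol/s = 2ξ₁ + 1ξ₂.
Selectivity: 1ξ₁ / (1ξ₂) = 8.57 → ξ₁ = 8.57 ξ₂.
Substitute: (2·8.57 + 1) ξ₂ = 283.3 → ξ₂ = 15.62 mol/s, ξ₁ = 133.9 mol/s.
Outlet amounts (n = n₀ + Σ ν·ξ):
  V: 449 − 2(133.9) − 1(15.62) = 165.7
  U: 0 + 1(133.9) = 133.9
  M: 0 + 1(15.62) = 15.62

134 mol/s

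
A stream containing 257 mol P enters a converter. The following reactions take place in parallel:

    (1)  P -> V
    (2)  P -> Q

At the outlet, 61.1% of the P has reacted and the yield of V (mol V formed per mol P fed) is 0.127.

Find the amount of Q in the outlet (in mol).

Yield of V: 1ξ₁ / 257 = 0.127 → ξ₁ = 32.64 mol.
Conversion of P: 1ξ₁ + 1ξ₂ = 0.611 × 257 = 157 → ξ₂ = 124.4 mol.
Outlet amounts (n = n₀ + Σ ν·ξ):
  P: 257 − 1(32.64) − 1(124.4) = 99.97
  V: 0 + 1(32.64) = 32.64
  Q: 0 + 1(124.4) = 124.4

124 mol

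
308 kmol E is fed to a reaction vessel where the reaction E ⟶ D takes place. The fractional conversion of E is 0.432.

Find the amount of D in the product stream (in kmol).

E reacted = 0.432 × 308 = 133.1 kmol; ν_E = −1, so ξ = 133.1/1 = 133.1 kmol.
Outlet amounts (n = n₀ + ν ξ):
  E: 308 − 1(133.1) = 174.9
  D: 0 + 1(133.1) = 133.1

133 kmol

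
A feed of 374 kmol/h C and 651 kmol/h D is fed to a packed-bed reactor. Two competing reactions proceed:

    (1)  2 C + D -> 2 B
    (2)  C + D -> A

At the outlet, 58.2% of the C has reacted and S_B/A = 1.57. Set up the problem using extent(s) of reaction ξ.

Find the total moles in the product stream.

Conversion of C: C consumed = 0.582 × 374 = 217.7 kmol/h = 2ξ₁ + 1ξ₂.
Selectivity: 2ξ₁ / (1ξ₂) = 1.57 → ξ₁ = 0.785 ξ₂.
Substitute: (2·0.785 + 1) ξ₂ = 217.7 → ξ₂ = 84.7 kmol/h, ξ₁ = 66.49 kmol/h.
Outlet amounts (n = n₀ + Σ ν·ξ):
  C: 374 − 2(66.49) − 1(84.7) = 156.3
  D: 651 − 1(66.49) − 1(84.7) = 499.8
  B: 0 + 2(66.49) = 133
  A: 0 + 1(84.7) = 84.7
Total out = 156.3 + 499.8 + 133 + 84.7 = 873.8 kmol/h.

874 kmol/h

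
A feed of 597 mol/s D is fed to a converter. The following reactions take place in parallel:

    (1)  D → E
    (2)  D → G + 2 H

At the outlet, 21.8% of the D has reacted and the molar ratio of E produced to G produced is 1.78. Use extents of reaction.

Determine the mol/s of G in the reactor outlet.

46.8 mol/s

Conversion of D: D consumed = 0.218 × 597 = 130.1 mol/s = 1ξ₁ + 1ξ₂.
Selectivity: 1ξ₁ / (1ξ₂) = 1.78 → ξ₁ = 1.78 ξ₂.
Substitute: (1·1.78 + 1) ξ₂ = 130.1 → ξ₂ = 46.82 mol/s, ξ₁ = 83.33 mol/s.
Outlet amounts (n = n₀ + Σ ν·ξ):
  D: 597 − 1(83.33) − 1(46.82) = 466.9
  E: 0 + 1(83.33) = 83.33
  G: 0 + 1(46.82) = 46.82
  H: 0 + 2(46.82) = 93.63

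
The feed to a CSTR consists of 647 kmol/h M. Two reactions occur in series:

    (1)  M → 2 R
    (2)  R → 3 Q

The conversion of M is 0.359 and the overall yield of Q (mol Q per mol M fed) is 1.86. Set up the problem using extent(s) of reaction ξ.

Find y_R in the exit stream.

Conversion of M: M consumed = 1ξ₁ = 0.359 × 647 → ξ₁ = 232.3 kmol/h.
Yield of Q: 3ξ₂ / 647 = 1.86 → ξ₂ = 401.1 kmol/h.
Outlet amounts (n = n₀ + Σ ν·ξ):
  M: 647 − 1(232.3) = 414.7
  R: 0 + 2(232.3) − 1(401.1) = 63.41
  Q: 0 + 3(401.1) = 1203
Total out = 1682 kmol/h; y_R = 63.41 / 1682 = 0.03771.

0.0377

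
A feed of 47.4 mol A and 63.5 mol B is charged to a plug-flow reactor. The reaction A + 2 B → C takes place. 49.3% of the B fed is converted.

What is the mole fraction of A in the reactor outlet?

B reacted = 0.493 × 63.5 = 31.31 mol; ν_B = −2, so ξ = 31.31/2 = 15.65 mol.
Outlet amounts (n = n₀ + ν ξ):
  A: 47.4 − 1(15.65) = 31.75
  B: 63.5 − 2(15.65) = 32.19
  C: 0 + 1(15.65) = 15.65
Total out = 79.59 mol; y_A = 31.75 / 79.59 = 0.3989.

0.399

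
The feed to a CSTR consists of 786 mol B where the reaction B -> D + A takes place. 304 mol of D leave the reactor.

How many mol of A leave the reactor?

304 mol

For D: n = n₀ + 1ξ → 304 = 0 + 1ξ, giving ξ = 304 mol.
Outlet amounts (n = n₀ + ν ξ):
  B: 786 − 1(304) = 482
  D: 0 + 1(304) = 304
  A: 0 + 1(304) = 304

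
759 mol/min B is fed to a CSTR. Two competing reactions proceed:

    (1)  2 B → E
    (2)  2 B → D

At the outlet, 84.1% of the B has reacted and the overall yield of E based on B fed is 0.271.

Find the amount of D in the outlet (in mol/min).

Yield of E: 1ξ₁ / 759 = 0.271 → ξ₁ = 205.7 mol/min.
Conversion of B: 2ξ₁ + 2ξ₂ = 0.841 × 759 = 638.3 → ξ₂ = 113.5 mol/min.
Outlet amounts (n = n₀ + Σ ν·ξ):
  B: 759 − 2(205.7) − 2(113.5) = 120.7
  E: 0 + 1(205.7) = 205.7
  D: 0 + 1(113.5) = 113.5

113 mol/min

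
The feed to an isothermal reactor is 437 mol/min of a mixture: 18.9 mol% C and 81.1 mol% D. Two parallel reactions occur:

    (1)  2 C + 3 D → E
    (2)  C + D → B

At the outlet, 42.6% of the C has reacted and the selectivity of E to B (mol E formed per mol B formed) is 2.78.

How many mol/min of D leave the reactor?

304 mol/min

Conversion of C: C consumed = 0.426 × 82.59 = 35.18 mol/min = 2ξ₁ + 1ξ₂.
Selectivity: 1ξ₁ / (1ξ₂) = 2.78 → ξ₁ = 2.78 ξ₂.
Substitute: (2·2.78 + 1) ξ₂ = 35.18 → ξ₂ = 5.364 mol/min, ξ₁ = 14.91 mol/min.
Outlet amounts (n = n₀ + Σ ν·ξ):
  C: 82.59 − 2(14.91) − 1(5.364) = 47.41
  D: 354.4 − 3(14.91) − 1(5.364) = 304.3
  E: 0 + 1(14.91) = 14.91
  B: 0 + 1(5.364) = 5.364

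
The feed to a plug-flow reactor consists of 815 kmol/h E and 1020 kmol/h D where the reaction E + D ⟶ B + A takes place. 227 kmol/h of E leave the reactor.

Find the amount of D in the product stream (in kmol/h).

432 kmol/h

For E: n = n₀ − 1ξ → 227 = 815 − 1ξ, giving ξ = 588 kmol/h.
Outlet amounts (n = n₀ + ν ξ):
  E: 815 − 1(588) = 227
  D: 1020 − 1(588) = 432
  B: 0 + 1(588) = 588
  A: 0 + 1(588) = 588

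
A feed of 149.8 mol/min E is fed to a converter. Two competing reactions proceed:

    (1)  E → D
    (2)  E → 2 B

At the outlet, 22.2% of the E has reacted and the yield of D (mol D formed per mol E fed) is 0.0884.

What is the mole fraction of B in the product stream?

Yield of D: 1ξ₁ / 149.8 = 0.0884 → ξ₁ = 13.24 mol/min.
Conversion of E: 1ξ₁ + 1ξ₂ = 0.222 × 149.8 = 33.26 → ξ₂ = 20.01 mol/min.
Outlet amounts (n = n₀ + Σ ν·ξ):
  E: 149.8 − 1(13.24) − 1(20.01) = 116.5
  D: 0 + 1(13.24) = 13.24
  B: 0 + 2(20.01) = 40.03
Total out = 169.8 mol/min; y_B = 40.03 / 169.8 = 0.2357.

0.236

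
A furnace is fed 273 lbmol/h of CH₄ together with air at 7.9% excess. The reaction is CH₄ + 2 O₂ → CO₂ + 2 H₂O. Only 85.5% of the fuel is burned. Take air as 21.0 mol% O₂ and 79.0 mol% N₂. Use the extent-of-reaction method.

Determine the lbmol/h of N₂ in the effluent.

Stoichiometric O₂ = 2 × 273 = 546 lbmol/h; O₂ fed = 546 × 1.079 = 589.1 lbmol/h.
N₂ fed = 589.1 × 79/21 = 2216 lbmol/h.
Fuel reacted = 0.855 × 273 → ξ = 233.4 lbmol/h.
Outlet (n = n₀ + ν ξ):
  CH₄: 273 − 1(233.4) = 39.59
  O₂: 589.1 − 2(233.4) = 122.3
  N₂: 2216 (inert)
  CO₂: 0 + 1(233.4) = 233.4
  H₂O: 0 + 2(233.4) = 466.8

2220 lbmol/h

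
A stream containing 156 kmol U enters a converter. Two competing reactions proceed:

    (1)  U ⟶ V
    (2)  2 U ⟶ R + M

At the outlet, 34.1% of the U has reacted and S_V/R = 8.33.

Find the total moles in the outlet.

156 kmol

Conversion of U: U consumed = 0.341 × 156 = 53.2 kmol = 1ξ₁ + 2ξ₂.
Selectivity: 1ξ₁ / (1ξ₂) = 8.33 → ξ₁ = 8.33 ξ₂.
Substitute: (1·8.33 + 2) ξ₂ = 53.2 → ξ₂ = 5.15 kmol, ξ₁ = 42.9 kmol.
Outlet amounts (n = n₀ + Σ ν·ξ):
  U: 156 − 1(42.9) − 2(5.15) = 102.8
  V: 0 + 1(42.9) = 42.9
  R: 0 + 1(5.15) = 5.15
  M: 0 + 1(5.15) = 5.15
Total out = 102.8 + 42.9 + 5.15 + 5.15 = 156 kmol.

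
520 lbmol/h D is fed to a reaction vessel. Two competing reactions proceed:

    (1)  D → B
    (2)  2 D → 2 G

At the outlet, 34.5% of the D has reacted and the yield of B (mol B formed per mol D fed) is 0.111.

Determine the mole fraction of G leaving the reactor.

Yield of B: 1ξ₁ / 520 = 0.111 → ξ₁ = 57.72 lbmol/h.
Conversion of D: 1ξ₁ + 2ξ₂ = 0.345 × 520 = 179.4 → ξ₂ = 60.84 lbmol/h.
Outlet amounts (n = n₀ + Σ ν·ξ):
  D: 520 − 1(57.72) − 2(60.84) = 340.6
  B: 0 + 1(57.72) = 57.72
  G: 0 + 2(60.84) = 121.7
Total out = 520 lbmol/h; y_G = 121.7 / 520 = 0.234.

0.234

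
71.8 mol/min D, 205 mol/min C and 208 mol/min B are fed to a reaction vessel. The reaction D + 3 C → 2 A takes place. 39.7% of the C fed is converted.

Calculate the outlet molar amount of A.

54.3 mol/min

C reacted = 0.397 × 205 = 81.39 mol/min; ν_C = −3, so ξ = 81.39/3 = 27.13 mol/min.
Outlet amounts (n = n₀ + ν ξ):
  D: 71.8 − 1(27.13) = 44.67
  C: 205 − 3(27.13) = 123.6
  A: 0 + 2(27.13) = 54.26
  B: 208 (inert)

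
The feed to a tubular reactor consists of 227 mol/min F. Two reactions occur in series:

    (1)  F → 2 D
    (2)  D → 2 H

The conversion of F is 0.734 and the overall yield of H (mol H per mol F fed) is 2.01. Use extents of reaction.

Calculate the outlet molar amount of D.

105 mol/min

Conversion of F: F consumed = 1ξ₁ = 0.734 × 227 → ξ₁ = 166.6 mol/min.
Yield of H: 2ξ₂ / 227 = 2.01 → ξ₂ = 228.1 mol/min.
Outlet amounts (n = n₀ + Σ ν·ξ):
  F: 227 − 1(166.6) = 60.38
  D: 0 + 2(166.6) − 1(228.1) = 105.1
  H: 0 + 2(228.1) = 456.3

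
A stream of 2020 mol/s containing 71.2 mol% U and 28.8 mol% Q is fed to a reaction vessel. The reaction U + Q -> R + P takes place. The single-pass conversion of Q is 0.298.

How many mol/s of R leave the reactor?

173 mol/s

Q reacted = 0.298 × 581.8 = 173.4 mol/s; ν_Q = −1, so ξ = 173.4/1 = 173.4 mol/s.
Outlet amounts (n = n₀ + ν ξ):
  U: 1438 − 1(173.4) = 1265
  Q: 581.8 − 1(173.4) = 408.4
  R: 0 + 1(173.4) = 173.4
  P: 0 + 1(173.4) = 173.4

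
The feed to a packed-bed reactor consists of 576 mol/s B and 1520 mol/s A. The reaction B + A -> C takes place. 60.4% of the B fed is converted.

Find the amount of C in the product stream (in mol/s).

348 mol/s

B reacted = 0.604 × 576 = 347.9 mol/s; ν_B = −1, so ξ = 347.9/1 = 347.9 mol/s.
Outlet amounts (n = n₀ + ν ξ):
  B: 576 − 1(347.9) = 228.1
  A: 1520 − 1(347.9) = 1172
  C: 0 + 1(347.9) = 347.9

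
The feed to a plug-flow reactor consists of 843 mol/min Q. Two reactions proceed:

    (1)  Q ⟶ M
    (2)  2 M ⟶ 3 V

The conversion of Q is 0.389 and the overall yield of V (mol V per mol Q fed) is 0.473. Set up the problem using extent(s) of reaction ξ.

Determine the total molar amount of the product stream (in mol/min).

Conversion of Q: Q consumed = 1ξ₁ = 0.389 × 843 → ξ₁ = 327.9 mol/min.
Yield of V: 3ξ₂ / 843 = 0.473 → ξ₂ = 132.9 mol/min.
Outlet amounts (n = n₀ + Σ ν·ξ):
  Q: 843 − 1(327.9) = 515.1
  M: 0 + 1(327.9) − 2(132.9) = 62.1
  V: 0 + 3(132.9) = 398.7
Total out = 515.1 + 62.1 + 398.7 = 975.9 mol/min.

976 mol/min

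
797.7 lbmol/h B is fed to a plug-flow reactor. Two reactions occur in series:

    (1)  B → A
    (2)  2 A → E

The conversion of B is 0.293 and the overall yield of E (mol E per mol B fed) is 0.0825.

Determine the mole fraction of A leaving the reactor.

Conversion of B: B consumed = 1ξ₁ = 0.293 × 797.7 → ξ₁ = 233.7 lbmol/h.
Yield of E: 1ξ₂ / 797.7 = 0.0825 → ξ₂ = 65.81 lbmol/h.
Outlet amounts (n = n₀ + Σ ν·ξ):
  B: 797.7 − 1(233.7) = 564
  A: 0 + 1(233.7) − 2(65.81) = 102.1
  E: 0 + 1(65.81) = 65.81
Total out = 731.9 lbmol/h; y_A = 102.1 / 731.9 = 0.1395.

0.14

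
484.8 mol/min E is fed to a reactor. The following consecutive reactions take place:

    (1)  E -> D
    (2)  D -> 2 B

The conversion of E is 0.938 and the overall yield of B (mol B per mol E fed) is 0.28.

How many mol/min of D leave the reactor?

387 mol/min

Conversion of E: E consumed = 1ξ₁ = 0.938 × 484.8 → ξ₁ = 454.7 mol/min.
Yield of B: 2ξ₂ / 484.8 = 0.28 → ξ₂ = 67.87 mol/min.
Outlet amounts (n = n₀ + Σ ν·ξ):
  E: 484.8 − 1(454.7) = 30.06
  D: 0 + 1(454.7) − 1(67.87) = 386.9
  B: 0 + 2(67.87) = 135.7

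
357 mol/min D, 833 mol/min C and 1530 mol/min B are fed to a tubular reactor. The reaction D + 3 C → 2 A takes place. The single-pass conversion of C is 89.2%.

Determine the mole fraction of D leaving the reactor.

C reacted = 0.892 × 833 = 743 mol/min; ν_C = −3, so ξ = 743/3 = 247.7 mol/min.
Outlet amounts (n = n₀ + ν ξ):
  D: 357 − 1(247.7) = 109.3
  C: 833 − 3(247.7) = 89.96
  A: 0 + 2(247.7) = 495.4
  B: 1530 (inert)
Total out = 2225 mol/min; y_D = 109.3 / 2225 = 0.04914.

0.0491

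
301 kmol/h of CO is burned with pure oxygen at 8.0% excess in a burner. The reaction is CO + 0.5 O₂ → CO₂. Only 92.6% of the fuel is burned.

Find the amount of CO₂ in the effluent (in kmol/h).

Stoichiometric O₂ = 0.5 × 301 = 150.5 kmol/h; O₂ fed = 150.5 × 1.080 = 162.5 kmol/h.
Fuel reacted = 0.926 × 301 → ξ = 278.7 kmol/h.
Outlet (n = n₀ + ν ξ):
  CO: 301 − 1(278.7) = 22.27
  O₂: 162.5 − 0.5(278.7) = 23.18
  CO₂: 0 + 1(278.7) = 278.7

279 kmol/h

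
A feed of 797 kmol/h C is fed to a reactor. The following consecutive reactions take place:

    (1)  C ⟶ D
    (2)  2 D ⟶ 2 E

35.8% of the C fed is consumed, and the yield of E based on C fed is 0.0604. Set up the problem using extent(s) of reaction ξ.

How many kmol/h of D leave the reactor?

Conversion of C: C consumed = 1ξ₁ = 0.358 × 797 → ξ₁ = 285.3 kmol/h.
Yield of E: 2ξ₂ / 797 = 0.0604 → ξ₂ = 24.07 kmol/h.
Outlet amounts (n = n₀ + Σ ν·ξ):
  C: 797 − 1(285.3) = 511.7
  D: 0 + 1(285.3) − 2(24.07) = 237.2
  E: 0 + 2(24.07) = 48.14

237 kmol/h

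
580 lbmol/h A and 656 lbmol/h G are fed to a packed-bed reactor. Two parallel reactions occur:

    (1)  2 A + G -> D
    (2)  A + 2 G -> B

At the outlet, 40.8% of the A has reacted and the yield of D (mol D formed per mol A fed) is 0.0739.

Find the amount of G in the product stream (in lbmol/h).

311 lbmol/h

Yield of D: 1ξ₁ / 580 = 0.0739 → ξ₁ = 42.86 lbmol/h.
Conversion of A: 2ξ₁ + 1ξ₂ = 0.408 × 580 = 236.6 → ξ₂ = 150.9 lbmol/h.
Outlet amounts (n = n₀ + Σ ν·ξ):
  A: 580 − 2(42.86) − 1(150.9) = 343.4
  G: 656 − 1(42.86) − 2(150.9) = 311.3
  D: 0 + 1(42.86) = 42.86
  B: 0 + 1(150.9) = 150.9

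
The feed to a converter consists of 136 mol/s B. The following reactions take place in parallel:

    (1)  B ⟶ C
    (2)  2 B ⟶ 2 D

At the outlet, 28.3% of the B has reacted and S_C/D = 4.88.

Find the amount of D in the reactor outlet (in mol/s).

Conversion of B: B consumed = 0.283 × 136 = 38.49 mol/s = 1ξ₁ + 2ξ₂.
Selectivity: 1ξ₁ / (2ξ₂) = 4.88 → ξ₁ = 9.76 ξ₂.
Substitute: (1·9.76 + 2) ξ₂ = 38.49 → ξ₂ = 3.273 mol/s, ξ₁ = 31.94 mol/s.
Outlet amounts (n = n₀ + Σ ν·ξ):
  B: 136 − 1(31.94) − 2(3.273) = 97.51
  C: 0 + 1(31.94) = 31.94
  D: 0 + 2(3.273) = 6.546

6.55 mol/s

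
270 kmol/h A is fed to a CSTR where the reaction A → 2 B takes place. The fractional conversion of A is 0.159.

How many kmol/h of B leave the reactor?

85.9 kmol/h

A reacted = 0.159 × 270 = 42.93 kmol/h; ν_A = −1, so ξ = 42.93/1 = 42.93 kmol/h.
Outlet amounts (n = n₀ + ν ξ):
  A: 270 − 1(42.93) = 227.1
  B: 0 + 2(42.93) = 85.86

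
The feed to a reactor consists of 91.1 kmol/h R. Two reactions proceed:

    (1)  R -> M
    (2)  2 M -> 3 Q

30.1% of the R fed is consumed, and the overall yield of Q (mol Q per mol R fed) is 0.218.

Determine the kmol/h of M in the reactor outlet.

14.2 kmol/h

Conversion of R: R consumed = 1ξ₁ = 0.301 × 91.1 → ξ₁ = 27.42 kmol/h.
Yield of Q: 3ξ₂ / 91.1 = 0.218 → ξ₂ = 6.62 kmol/h.
Outlet amounts (n = n₀ + Σ ν·ξ):
  R: 91.1 − 1(27.42) = 63.68
  M: 0 + 1(27.42) − 2(6.62) = 14.18
  Q: 0 + 3(6.62) = 19.86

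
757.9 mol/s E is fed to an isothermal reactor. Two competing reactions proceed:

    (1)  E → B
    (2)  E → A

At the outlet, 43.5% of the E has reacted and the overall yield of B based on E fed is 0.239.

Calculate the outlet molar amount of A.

149 mol/s

Yield of B: 1ξ₁ / 757.9 = 0.239 → ξ₁ = 181.1 mol/s.
Conversion of E: 1ξ₁ + 1ξ₂ = 0.435 × 757.9 = 329.7 → ξ₂ = 148.5 mol/s.
Outlet amounts (n = n₀ + Σ ν·ξ):
  E: 757.9 − 1(181.1) − 1(148.5) = 428.2
  B: 0 + 1(181.1) = 181.1
  A: 0 + 1(148.5) = 148.5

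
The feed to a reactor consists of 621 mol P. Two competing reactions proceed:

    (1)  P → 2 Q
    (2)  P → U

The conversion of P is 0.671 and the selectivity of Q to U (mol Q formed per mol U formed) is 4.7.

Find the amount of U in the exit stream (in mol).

124 mol

Conversion of P: P consumed = 0.671 × 621 = 416.7 mol = 1ξ₁ + 1ξ₂.
Selectivity: 2ξ₁ / (1ξ₂) = 4.7 → ξ₁ = 2.35 ξ₂.
Substitute: (1·2.35 + 1) ξ₂ = 416.7 → ξ₂ = 124.4 mol, ξ₁ = 292.3 mol.
Outlet amounts (n = n₀ + Σ ν·ξ):
  P: 621 − 1(292.3) − 1(124.4) = 204.3
  Q: 0 + 2(292.3) = 584.6
  U: 0 + 1(124.4) = 124.4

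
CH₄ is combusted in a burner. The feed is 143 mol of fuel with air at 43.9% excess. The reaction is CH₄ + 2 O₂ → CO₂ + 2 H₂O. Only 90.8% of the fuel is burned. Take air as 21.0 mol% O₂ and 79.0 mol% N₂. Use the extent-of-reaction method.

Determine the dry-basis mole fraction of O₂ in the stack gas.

Stoichiometric O₂ = 2 × 143 = 286 mol; O₂ fed = 286 × 1.439 = 411.6 mol.
N₂ fed = 411.6 × 79/21 = 1548 mol.
Fuel reacted = 0.908 × 143 → ξ = 129.8 mol.
Outlet (n = n₀ + ν ξ):
  CH₄: 143 − 1(129.8) = 13.16
  O₂: 411.6 − 2(129.8) = 151.9
  N₂: 1548 (inert)
  CO₂: 0 + 1(129.8) = 129.8
  H₂O: 0 + 2(129.8) = 259.7
Dry total = 1843 mol; y_O₂ (dry) = 151.9 / 1843 = 0.0824.

0.0824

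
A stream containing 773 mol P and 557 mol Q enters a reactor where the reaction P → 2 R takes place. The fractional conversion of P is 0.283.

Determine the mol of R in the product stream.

P reacted = 0.283 × 773 = 218.8 mol; ν_P = −1, so ξ = 218.8/1 = 218.8 mol.
Outlet amounts (n = n₀ + ν ξ):
  P: 773 − 1(218.8) = 554.2
  R: 0 + 2(218.8) = 437.5
  Q: 557 (inert)

438 mol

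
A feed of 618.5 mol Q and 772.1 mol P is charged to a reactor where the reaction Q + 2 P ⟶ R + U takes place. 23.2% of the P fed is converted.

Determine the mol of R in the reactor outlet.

P reacted = 0.232 × 772.1 = 179.1 mol; ν_P = −2, so ξ = 179.1/2 = 89.56 mol.
Outlet amounts (n = n₀ + ν ξ):
  Q: 618.5 − 1(89.56) = 528.9
  P: 772.1 − 2(89.56) = 593
  R: 0 + 1(89.56) = 89.56
  U: 0 + 1(89.56) = 89.56

89.6 mol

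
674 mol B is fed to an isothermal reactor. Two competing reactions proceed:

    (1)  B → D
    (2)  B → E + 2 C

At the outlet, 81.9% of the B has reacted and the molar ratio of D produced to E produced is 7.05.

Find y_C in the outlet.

Conversion of B: B consumed = 0.819 × 674 = 552 mol = 1ξ₁ + 1ξ₂.
Selectivity: 1ξ₁ / (1ξ₂) = 7.05 → ξ₁ = 7.05 ξ₂.
Substitute: (1·7.05 + 1) ξ₂ = 552 → ξ₂ = 68.57 mol, ξ₁ = 483.4 mol.
Outlet amounts (n = n₀ + Σ ν·ξ):
  B: 674 − 1(483.4) − 1(68.57) = 122
  D: 0 + 1(483.4) = 483.4
  E: 0 + 1(68.57) = 68.57
  C: 0 + 2(68.57) = 137.1
Total out = 811.1 mol; y_C = 137.1 / 811.1 = 0.1691.

0.169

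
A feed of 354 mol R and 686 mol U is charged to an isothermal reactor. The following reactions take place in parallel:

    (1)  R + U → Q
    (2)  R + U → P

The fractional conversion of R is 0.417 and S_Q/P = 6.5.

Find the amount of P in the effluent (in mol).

19.7 mol

Conversion of R: R consumed = 0.417 × 354 = 147.6 mol = 1ξ₁ + 1ξ₂.
Selectivity: 1ξ₁ / (1ξ₂) = 6.5 → ξ₁ = 6.5 ξ₂.
Substitute: (1·6.5 + 1) ξ₂ = 147.6 → ξ₂ = 19.68 mol, ξ₁ = 127.9 mol.
Outlet amounts (n = n₀ + Σ ν·ξ):
  R: 354 − 1(127.9) − 1(19.68) = 206.4
  U: 686 − 1(127.9) − 1(19.68) = 538.4
  Q: 0 + 1(127.9) = 127.9
  P: 0 + 1(19.68) = 19.68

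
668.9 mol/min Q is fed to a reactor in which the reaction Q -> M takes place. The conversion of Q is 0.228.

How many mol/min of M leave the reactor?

Q reacted = 0.228 × 668.9 = 152.5 mol/min; ν_Q = −1, so ξ = 152.5/1 = 152.5 mol/min.
Outlet amounts (n = n₀ + ν ξ):
  Q: 668.9 − 1(152.5) = 516.4
  M: 0 + 1(152.5) = 152.5

153 mol/min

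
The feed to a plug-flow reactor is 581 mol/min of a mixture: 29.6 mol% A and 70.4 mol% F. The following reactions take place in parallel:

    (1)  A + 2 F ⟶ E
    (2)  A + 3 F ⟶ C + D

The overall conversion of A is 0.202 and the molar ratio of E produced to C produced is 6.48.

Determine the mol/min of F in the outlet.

335 mol/min

Conversion of A: A consumed = 0.202 × 172 = 34.74 mol/min = 1ξ₁ + 1ξ₂.
Selectivity: 1ξ₁ / (1ξ₂) = 6.48 → ξ₁ = 6.48 ξ₂.
Substitute: (1·6.48 + 1) ξ₂ = 34.74 → ξ₂ = 4.644 mol/min, ξ₁ = 30.09 mol/min.
Outlet amounts (n = n₀ + Σ ν·ξ):
  A: 172 − 1(30.09) − 1(4.644) = 137.2
  F: 409 − 2(30.09) − 3(4.644) = 334.9
  E: 0 + 1(30.09) = 30.09
  C: 0 + 1(4.644) = 4.644
  D: 0 + 1(4.644) = 4.644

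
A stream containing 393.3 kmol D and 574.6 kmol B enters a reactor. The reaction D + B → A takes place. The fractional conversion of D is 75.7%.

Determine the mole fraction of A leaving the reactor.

0.444

D reacted = 0.757 × 393.3 = 297.7 kmol; ν_D = −1, so ξ = 297.7/1 = 297.7 kmol.
Outlet amounts (n = n₀ + ν ξ):
  D: 393.3 − 1(297.7) = 95.57
  B: 574.6 − 1(297.7) = 276.9
  A: 0 + 1(297.7) = 297.7
Total out = 670.2 kmol; y_A = 297.7 / 670.2 = 0.4443.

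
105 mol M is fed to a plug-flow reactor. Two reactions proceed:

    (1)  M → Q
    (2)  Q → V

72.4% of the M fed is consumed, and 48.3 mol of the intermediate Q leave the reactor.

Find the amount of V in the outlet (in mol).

Conversion of M: M consumed = 1ξ₁ = 0.724 × 105 → ξ₁ = 76.02 mol.
Q balance: n_Q = 0 + 1ξ₁ − 1ξ₂ = 48.3 → ξ₂ = (1·76.02 − 48.3)/1 = 27.72 mol.
Outlet amounts (n = n₀ + Σ ν·ξ):
  M: 105 − 1(76.02) = 28.98
  Q: 0 + 1(76.02) − 1(27.72) = 48.3
  V: 0 + 1(27.72) = 27.72

27.7 mol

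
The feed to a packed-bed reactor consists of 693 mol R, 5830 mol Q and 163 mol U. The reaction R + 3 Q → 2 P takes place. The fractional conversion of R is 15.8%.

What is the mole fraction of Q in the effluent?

R reacted = 0.158 × 693 = 109.5 mol; ν_R = −1, so ξ = 109.5/1 = 109.5 mol.
Outlet amounts (n = n₀ + ν ξ):
  R: 693 − 1(109.5) = 583.5
  Q: 5830 − 3(109.5) = 5502
  P: 0 + 2(109.5) = 219
  U: 163 (inert)
Total out = 6467 mol; y_Q = 5502 / 6467 = 0.8507.

0.851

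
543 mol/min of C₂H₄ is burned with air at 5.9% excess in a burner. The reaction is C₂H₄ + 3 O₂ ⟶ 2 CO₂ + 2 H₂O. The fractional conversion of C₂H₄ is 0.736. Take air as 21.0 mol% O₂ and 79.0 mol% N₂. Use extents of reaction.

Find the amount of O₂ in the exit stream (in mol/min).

Stoichiometric O₂ = 3 × 543 = 1629 mol/min; O₂ fed = 1629 × 1.059 = 1725 mol/min.
N₂ fed = 1725 × 79/21 = 6490 mol/min.
Fuel reacted = 0.736 × 543 → ξ = 399.6 mol/min.
Outlet (n = n₀ + ν ξ):
  C₂H₄: 543 − 1(399.6) = 143.4
  O₂: 1725 − 3(399.6) = 526.2
  N₂: 6490 (inert)
  CO₂: 0 + 2(399.6) = 799.3
  H₂O: 0 + 2(399.6) = 799.3

526 mol/min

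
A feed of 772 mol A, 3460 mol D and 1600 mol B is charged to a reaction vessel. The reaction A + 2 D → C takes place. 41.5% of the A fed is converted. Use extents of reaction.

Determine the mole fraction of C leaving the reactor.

0.0617

A reacted = 0.415 × 772 = 320.4 mol; ν_A = −1, so ξ = 320.4/1 = 320.4 mol.
Outlet amounts (n = n₀ + ν ξ):
  A: 772 − 1(320.4) = 451.6
  D: 3460 − 2(320.4) = 2819
  C: 0 + 1(320.4) = 320.4
  B: 1600 (inert)
Total out = 5191 mol; y_C = 320.4 / 5191 = 0.06172.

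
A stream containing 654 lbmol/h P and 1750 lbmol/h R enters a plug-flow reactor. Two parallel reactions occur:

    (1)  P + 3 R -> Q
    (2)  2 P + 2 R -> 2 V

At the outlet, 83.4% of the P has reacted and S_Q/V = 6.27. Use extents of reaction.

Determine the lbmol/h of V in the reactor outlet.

75 lbmol/h

Conversion of P: P consumed = 0.834 × 654 = 545.4 lbmol/h = 1ξ₁ + 2ξ₂.
Selectivity: 1ξ₁ / (2ξ₂) = 6.27 → ξ₁ = 12.54 ξ₂.
Substitute: (1·12.54 + 2) ξ₂ = 545.4 → ξ₂ = 37.51 lbmol/h, ξ₁ = 470.4 lbmol/h.
Outlet amounts (n = n₀ + Σ ν·ξ):
  P: 654 − 1(470.4) − 2(37.51) = 108.6
  R: 1750 − 3(470.4) − 2(37.51) = 263.7
  Q: 0 + 1(470.4) = 470.4
  V: 0 + 2(37.51) = 75.03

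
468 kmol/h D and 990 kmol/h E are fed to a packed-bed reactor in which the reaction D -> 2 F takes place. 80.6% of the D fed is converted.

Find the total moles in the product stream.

D reacted = 0.806 × 468 = 377.2 kmol/h; ν_D = −1, so ξ = 377.2/1 = 377.2 kmol/h.
Outlet amounts (n = n₀ + ν ξ):
  D: 468 − 1(377.2) = 90.79
  F: 0 + 2(377.2) = 754.4
  E: 990 (inert)
Total out = 90.79 + 754.4 + 990 = 1835 kmol/h.

1840 kmol/h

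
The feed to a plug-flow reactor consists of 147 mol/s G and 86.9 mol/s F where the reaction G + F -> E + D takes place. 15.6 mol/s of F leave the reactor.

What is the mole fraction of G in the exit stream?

0.324

For F: n = n₀ − 1ξ → 15.6 = 86.9 − 1ξ, giving ξ = 71.3 mol/s.
Outlet amounts (n = n₀ + ν ξ):
  G: 147 − 1(71.3) = 75.7
  F: 86.9 − 1(71.3) = 15.6
  E: 0 + 1(71.3) = 71.3
  D: 0 + 1(71.3) = 71.3
Total out = 233.9 mol/s; y_G = 75.7 / 233.9 = 0.3236.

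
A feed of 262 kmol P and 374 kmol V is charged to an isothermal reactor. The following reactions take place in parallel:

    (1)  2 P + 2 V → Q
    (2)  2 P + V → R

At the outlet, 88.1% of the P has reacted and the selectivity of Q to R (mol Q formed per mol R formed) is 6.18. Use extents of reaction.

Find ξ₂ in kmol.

ξ₂ = 16.1 kmol

Conversion of P: P consumed = 0.881 × 262 = 230.8 kmol = 2ξ₁ + 2ξ₂.
Selectivity: 1ξ₁ / (1ξ₂) = 6.18 → ξ₁ = 6.18 ξ₂.
Substitute: (2·6.18 + 2) ξ₂ = 230.8 → ξ₂ = 16.07 kmol, ξ₁ = 99.34 kmol.
Outlet amounts (n = n₀ + Σ ν·ξ):
  P: 262 − 2(99.34) − 2(16.07) = 31.18
  V: 374 − 2(99.34) − 1(16.07) = 159.3
  Q: 0 + 1(99.34) = 99.34
  R: 0 + 1(16.07) = 16.07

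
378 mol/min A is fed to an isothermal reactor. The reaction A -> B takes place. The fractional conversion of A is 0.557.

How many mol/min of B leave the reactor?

211 mol/min

A reacted = 0.557 × 378 = 210.5 mol/min; ν_A = −1, so ξ = 210.5/1 = 210.5 mol/min.
Outlet amounts (n = n₀ + ν ξ):
  A: 378 − 1(210.5) = 167.5
  B: 0 + 1(210.5) = 210.5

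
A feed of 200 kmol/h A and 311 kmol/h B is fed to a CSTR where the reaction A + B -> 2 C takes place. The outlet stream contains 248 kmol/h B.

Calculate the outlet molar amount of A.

For B: n = n₀ − 1ξ → 248 = 311 − 1ξ, giving ξ = 63 kmol/h.
Outlet amounts (n = n₀ + ν ξ):
  A: 200 − 1(63) = 137
  B: 311 − 1(63) = 248
  C: 0 + 2(63) = 126

137 kmol/h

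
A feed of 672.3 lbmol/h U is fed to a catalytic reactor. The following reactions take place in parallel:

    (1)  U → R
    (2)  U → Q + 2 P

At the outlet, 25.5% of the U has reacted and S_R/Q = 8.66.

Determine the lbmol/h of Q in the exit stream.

17.7 lbmol/h

Conversion of U: U consumed = 0.255 × 672.3 = 171.4 lbmol/h = 1ξ₁ + 1ξ₂.
Selectivity: 1ξ₁ / (1ξ₂) = 8.66 → ξ₁ = 8.66 ξ₂.
Substitute: (1·8.66 + 1) ξ₂ = 171.4 → ξ₂ = 17.75 lbmol/h, ξ₁ = 153.7 lbmol/h.
Outlet amounts (n = n₀ + Σ ν·ξ):
  U: 672.3 − 1(153.7) − 1(17.75) = 500.9
  R: 0 + 1(153.7) = 153.7
  Q: 0 + 1(17.75) = 17.75
  P: 0 + 2(17.75) = 35.49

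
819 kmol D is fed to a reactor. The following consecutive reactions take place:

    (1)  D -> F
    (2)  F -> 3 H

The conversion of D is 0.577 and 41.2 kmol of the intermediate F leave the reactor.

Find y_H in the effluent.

Conversion of D: D consumed = 1ξ₁ = 0.577 × 819 → ξ₁ = 472.6 kmol.
F balance: n_F = 0 + 1ξ₁ − 1ξ₂ = 41.2 → ξ₂ = (1·472.6 − 41.2)/1 = 431.4 kmol.
Outlet amounts (n = n₀ + Σ ν·ξ):
  D: 819 − 1(472.6) = 346.4
  F: 0 + 1(472.6) − 1(431.4) = 41.2
  H: 0 + 3(431.4) = 1294
Total out = 1682 kmol; y_H = 1294 / 1682 = 0.7695.

0.77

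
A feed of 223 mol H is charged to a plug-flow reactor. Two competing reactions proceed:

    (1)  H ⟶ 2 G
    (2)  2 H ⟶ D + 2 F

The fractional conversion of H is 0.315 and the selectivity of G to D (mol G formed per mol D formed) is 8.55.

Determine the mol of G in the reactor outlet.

Conversion of H: H consumed = 0.315 × 223 = 70.25 mol = 1ξ₁ + 2ξ₂.
Selectivity: 2ξ₁ / (1ξ₂) = 8.55 → ξ₁ = 4.275 ξ₂.
Substitute: (1·4.275 + 2) ξ₂ = 70.25 → ξ₂ = 11.19 mol, ξ₁ = 47.86 mol.
Outlet amounts (n = n₀ + Σ ν·ξ):
  H: 223 − 1(47.86) − 2(11.19) = 152.8
  G: 0 + 2(47.86) = 95.71
  D: 0 + 1(11.19) = 11.19
  F: 0 + 2(11.19) = 22.39

95.7 mol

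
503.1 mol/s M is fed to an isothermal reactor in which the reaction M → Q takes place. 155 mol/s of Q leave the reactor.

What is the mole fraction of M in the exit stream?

0.692

For Q: n = n₀ + 1ξ → 155 = 0 + 1ξ, giving ξ = 155 mol/s.
Outlet amounts (n = n₀ + ν ξ):
  M: 503.1 − 1(155) = 348.1
  Q: 0 + 1(155) = 155
Total out = 503.1 mol/s; y_M = 348.1 / 503.1 = 0.6919.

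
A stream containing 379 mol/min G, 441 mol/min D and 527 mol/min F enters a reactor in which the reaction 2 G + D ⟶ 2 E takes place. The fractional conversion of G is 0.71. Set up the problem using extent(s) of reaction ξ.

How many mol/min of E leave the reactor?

G reacted = 0.71 × 379 = 269.1 mol/min; ν_G = −2, so ξ = 269.1/2 = 134.5 mol/min.
Outlet amounts (n = n₀ + ν ξ):
  G: 379 − 2(134.5) = 109.9
  D: 441 − 1(134.5) = 306.5
  E: 0 + 2(134.5) = 269.1
  F: 527 (inert)

269 mol/min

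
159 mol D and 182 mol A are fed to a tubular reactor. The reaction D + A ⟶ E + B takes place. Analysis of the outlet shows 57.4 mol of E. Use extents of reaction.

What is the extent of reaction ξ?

ξ = 57.4 mol

For E: n = n₀ + 1ξ → 57.4 = 0 + 1ξ, giving ξ = 57.4 mol.
Outlet amounts (n = n₀ + ν ξ):
  D: 159 − 1(57.4) = 101.6
  A: 182 − 1(57.4) = 124.6
  E: 0 + 1(57.4) = 57.4
  B: 0 + 1(57.4) = 57.4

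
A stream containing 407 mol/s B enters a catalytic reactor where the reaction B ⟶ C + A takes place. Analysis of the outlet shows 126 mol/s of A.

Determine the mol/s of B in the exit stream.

281 mol/s

For A: n = n₀ + 1ξ → 126 = 0 + 1ξ, giving ξ = 126 mol/s.
Outlet amounts (n = n₀ + ν ξ):
  B: 407 − 1(126) = 281
  C: 0 + 1(126) = 126
  A: 0 + 1(126) = 126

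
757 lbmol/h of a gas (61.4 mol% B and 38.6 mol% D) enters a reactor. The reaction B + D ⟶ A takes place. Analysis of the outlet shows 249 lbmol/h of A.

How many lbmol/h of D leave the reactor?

For A: n = n₀ + 1ξ → 249 = 0 + 1ξ, giving ξ = 249 lbmol/h.
Outlet amounts (n = n₀ + ν ξ):
  B: 464.8 − 1(249) = 215.8
  D: 292.2 − 1(249) = 43.2
  A: 0 + 1(249) = 249

43.2 lbmol/h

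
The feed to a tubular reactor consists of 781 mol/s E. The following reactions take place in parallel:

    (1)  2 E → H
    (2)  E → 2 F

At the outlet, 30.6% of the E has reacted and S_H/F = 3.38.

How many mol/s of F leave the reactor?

Conversion of E: E consumed = 0.306 × 781 = 239 mol/s = 2ξ₁ + 1ξ₂.
Selectivity: 1ξ₁ / (2ξ₂) = 3.38 → ξ₁ = 6.76 ξ₂.
Substitute: (2·6.76 + 1) ξ₂ = 239 → ξ₂ = 16.46 mol/s, ξ₁ = 111.3 mol/s.
Outlet amounts (n = n₀ + Σ ν·ξ):
  E: 781 − 2(111.3) − 1(16.46) = 542
  H: 0 + 1(111.3) = 111.3
  F: 0 + 2(16.46) = 32.92

32.9 mol/s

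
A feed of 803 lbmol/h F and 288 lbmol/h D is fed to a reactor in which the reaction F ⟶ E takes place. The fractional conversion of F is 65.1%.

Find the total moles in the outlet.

F reacted = 0.651 × 803 = 522.8 lbmol/h; ν_F = −1, so ξ = 522.8/1 = 522.8 lbmol/h.
Outlet amounts (n = n₀ + ν ξ):
  F: 803 − 1(522.8) = 280.2
  E: 0 + 1(522.8) = 522.8
  D: 288 (inert)
Total out = 280.2 + 522.8 + 288 = 1091 lbmol/h.

1090 lbmol/h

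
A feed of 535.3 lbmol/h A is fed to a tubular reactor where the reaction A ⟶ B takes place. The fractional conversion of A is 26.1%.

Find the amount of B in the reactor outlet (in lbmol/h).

140 lbmol/h

A reacted = 0.261 × 535.3 = 139.7 lbmol/h; ν_A = −1, so ξ = 139.7/1 = 139.7 lbmol/h.
Outlet amounts (n = n₀ + ν ξ):
  A: 535.3 − 1(139.7) = 395.6
  B: 0 + 1(139.7) = 139.7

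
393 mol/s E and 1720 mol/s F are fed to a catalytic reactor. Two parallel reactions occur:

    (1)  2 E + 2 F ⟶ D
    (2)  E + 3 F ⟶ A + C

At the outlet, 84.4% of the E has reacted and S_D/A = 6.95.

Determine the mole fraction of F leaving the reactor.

Conversion of E: E consumed = 0.844 × 393 = 331.7 mol/s = 2ξ₁ + 1ξ₂.
Selectivity: 1ξ₁ / (1ξ₂) = 6.95 → ξ₁ = 6.95 ξ₂.
Substitute: (2·6.95 + 1) ξ₂ = 331.7 → ξ₂ = 22.26 mol/s, ξ₁ = 154.7 mol/s.
Outlet amounts (n = n₀ + Σ ν·ξ):
  E: 393 − 2(154.7) − 1(22.26) = 61.31
  F: 1720 − 2(154.7) − 3(22.26) = 1344
  D: 0 + 1(154.7) = 154.7
  A: 0 + 1(22.26) = 22.26
  C: 0 + 1(22.26) = 22.26
Total out = 1604 mol/s; y_F = 1344 / 1604 = 0.8376.

0.838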